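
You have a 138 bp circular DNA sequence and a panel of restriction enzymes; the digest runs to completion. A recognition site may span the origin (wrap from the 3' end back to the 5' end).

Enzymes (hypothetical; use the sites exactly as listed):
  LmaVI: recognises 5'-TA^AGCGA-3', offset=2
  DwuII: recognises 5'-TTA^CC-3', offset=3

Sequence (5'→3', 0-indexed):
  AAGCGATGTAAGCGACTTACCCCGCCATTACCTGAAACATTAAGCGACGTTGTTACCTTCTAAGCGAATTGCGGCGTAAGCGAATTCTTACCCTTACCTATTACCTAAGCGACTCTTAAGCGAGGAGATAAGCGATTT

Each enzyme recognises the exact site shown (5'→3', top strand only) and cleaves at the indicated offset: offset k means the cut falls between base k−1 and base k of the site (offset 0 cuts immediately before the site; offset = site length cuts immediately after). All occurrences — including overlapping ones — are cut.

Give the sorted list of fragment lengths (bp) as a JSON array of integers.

Site scan:
  LmaVI TAAGCGA/2: at [8, 40, 60, 76, 105, 116, 128, 137] ⇒ [1, 10, 42, 62, 78, 107, 118, 130]
  DwuII TTACC/3: at [16, 27, 52, 87, 93, 100] ⇒ [19, 30, 55, 90, 96, 103]

All cut coordinates (distinct, sorted): [1, 10, 19, 30, 42, 55, 62, 78, 90, 96, 103, 107, 118, 130]

Fragment lengths:
  1→10: 9 bp
  10→19: 9 bp
  19→30: 11 bp
  30→42: 12 bp
  42→55: 13 bp
  55→62: 7 bp
  62→78: 16 bp
  78→90: 12 bp
  90→96: 6 bp
  96→103: 7 bp
  103→107: 4 bp
  107→118: 11 bp
  118→130: 12 bp
  130→1 (wrap): 138-130+1 = 9 bp

[4,6,7,7,9,9,9,11,11,12,12,12,13,16]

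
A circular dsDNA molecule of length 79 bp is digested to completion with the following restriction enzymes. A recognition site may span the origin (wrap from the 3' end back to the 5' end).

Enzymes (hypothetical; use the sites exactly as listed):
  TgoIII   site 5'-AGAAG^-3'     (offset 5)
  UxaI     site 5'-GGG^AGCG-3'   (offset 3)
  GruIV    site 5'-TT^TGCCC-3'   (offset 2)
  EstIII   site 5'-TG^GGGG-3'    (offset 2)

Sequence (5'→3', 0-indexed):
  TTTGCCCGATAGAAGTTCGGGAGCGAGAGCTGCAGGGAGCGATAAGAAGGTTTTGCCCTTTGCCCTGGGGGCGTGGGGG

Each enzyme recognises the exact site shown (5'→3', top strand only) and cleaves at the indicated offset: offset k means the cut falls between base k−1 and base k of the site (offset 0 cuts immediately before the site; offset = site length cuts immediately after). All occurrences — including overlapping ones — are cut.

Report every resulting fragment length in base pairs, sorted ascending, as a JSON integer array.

[4,6,6,7,7,8,12,13,16]

Scan for sites:
  TgoIII (AGAAG, off=5): starts [10, 44] → cuts [15, 49]
  UxaI (GGGAGCG, off=3): starts [18, 34] → cuts [21, 37]
  GruIV (TTTGCCC, off=2): starts [0, 51, 58] → cuts [2, 53, 60]
  EstIII (TGGGGG, off=2): starts [65, 73] → cuts [67, 75]

All cut coordinates (distinct, sorted): [2, 15, 21, 37, 49, 53, 60, 67, 75]

Fragments:
  2→15: 13 bp
  15→21: 6 bp
  21→37: 16 bp
  37→49: 12 bp
  49→53: 4 bp
  53→60: 7 bp
  60→67: 7 bp
  67→75: 8 bp
  75→2 (wrap): 79-75+2 = 6 bp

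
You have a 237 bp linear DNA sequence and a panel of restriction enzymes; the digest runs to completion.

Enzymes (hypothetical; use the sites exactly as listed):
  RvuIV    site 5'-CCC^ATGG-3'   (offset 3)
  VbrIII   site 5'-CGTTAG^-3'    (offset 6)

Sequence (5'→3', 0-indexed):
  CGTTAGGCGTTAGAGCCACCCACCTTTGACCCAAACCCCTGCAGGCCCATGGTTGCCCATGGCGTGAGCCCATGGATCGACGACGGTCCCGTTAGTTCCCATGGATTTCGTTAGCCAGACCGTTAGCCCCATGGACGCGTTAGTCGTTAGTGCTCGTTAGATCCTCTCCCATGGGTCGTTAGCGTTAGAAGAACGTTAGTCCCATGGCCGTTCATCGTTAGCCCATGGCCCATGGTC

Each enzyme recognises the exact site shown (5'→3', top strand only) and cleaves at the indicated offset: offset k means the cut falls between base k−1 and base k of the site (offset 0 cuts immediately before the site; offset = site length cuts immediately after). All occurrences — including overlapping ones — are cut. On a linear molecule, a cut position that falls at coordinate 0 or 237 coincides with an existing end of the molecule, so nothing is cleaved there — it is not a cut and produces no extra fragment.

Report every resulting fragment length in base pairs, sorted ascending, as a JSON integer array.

[3,4,4,5,6,6,6,7,7,7,10,10,10,11,12,12,13,13,14,18,24,35]

Site scan:
  RvuIV CCCATGG/3: at [45, 55, 68, 97, 127, 167, 200, 221, 228] ⇒ [48, 58, 71, 100, 130, 170, 203, 224, 231]
  VbrIII CGTTAG/6: at [0, 7, 89, 108, 120, 137, 144, 154, 176, 182, 193, 215] ⇒ [6, 13, 95, 114, 126, 143, 150, 160, 182, 188, 199, 221]

Pooled cuts: [6, 13, 48, 58, 71, 95, 100, 114, 126, 130, 143, 150, 160, 170, 182, 188, 199, 203, 221, 224, 231]

Fragments:
  [0,6): 6 bp
  [6,13): 7 bp
  [13,48): 35 bp
  [48,58): 10 bp
  [58,71): 13 bp
  [71,95): 24 bp
  [95,100): 5 bp
  [100,114): 14 bp
  [114,126): 12 bp
  [126,130): 4 bp
  [130,143): 13 bp
  [143,150): 7 bp
  [150,160): 10 bp
  [160,170): 10 bp
  [170,182): 12 bp
  [182,188): 6 bp
  [188,199): 11 bp
  [199,203): 4 bp
  [203,221): 18 bp
  [221,224): 3 bp
  [224,231): 7 bp
  [231,237): 6 bp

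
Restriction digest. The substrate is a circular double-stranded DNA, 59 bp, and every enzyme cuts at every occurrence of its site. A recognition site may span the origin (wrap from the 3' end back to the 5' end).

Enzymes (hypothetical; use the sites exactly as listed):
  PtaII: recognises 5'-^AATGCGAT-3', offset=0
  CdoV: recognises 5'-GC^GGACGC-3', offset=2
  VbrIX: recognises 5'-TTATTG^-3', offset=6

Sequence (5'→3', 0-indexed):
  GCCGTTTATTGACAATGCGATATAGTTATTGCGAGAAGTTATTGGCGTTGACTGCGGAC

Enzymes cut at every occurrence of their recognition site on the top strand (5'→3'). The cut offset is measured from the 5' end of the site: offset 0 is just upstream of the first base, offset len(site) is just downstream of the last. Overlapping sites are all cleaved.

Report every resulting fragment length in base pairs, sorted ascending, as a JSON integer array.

Scan for sites:
  PtaII (AATGCGAT, off=0): starts [13] → cuts [13]
  CdoV (GCGGACGC, off=2): starts [53] → cuts [55]
  VbrIX (TTATTG, off=6): starts [5, 25, 38] → cuts [11, 31, 44]

Pooled cuts: [11, 13, 31, 44, 55]

Fragment lengths:
  11→13: 2 bp
  13→31: 18 bp
  31→44: 13 bp
  44→55: 11 bp
  55→11 (wrap): 59-55+11 = 15 bp

[2,11,13,15,18]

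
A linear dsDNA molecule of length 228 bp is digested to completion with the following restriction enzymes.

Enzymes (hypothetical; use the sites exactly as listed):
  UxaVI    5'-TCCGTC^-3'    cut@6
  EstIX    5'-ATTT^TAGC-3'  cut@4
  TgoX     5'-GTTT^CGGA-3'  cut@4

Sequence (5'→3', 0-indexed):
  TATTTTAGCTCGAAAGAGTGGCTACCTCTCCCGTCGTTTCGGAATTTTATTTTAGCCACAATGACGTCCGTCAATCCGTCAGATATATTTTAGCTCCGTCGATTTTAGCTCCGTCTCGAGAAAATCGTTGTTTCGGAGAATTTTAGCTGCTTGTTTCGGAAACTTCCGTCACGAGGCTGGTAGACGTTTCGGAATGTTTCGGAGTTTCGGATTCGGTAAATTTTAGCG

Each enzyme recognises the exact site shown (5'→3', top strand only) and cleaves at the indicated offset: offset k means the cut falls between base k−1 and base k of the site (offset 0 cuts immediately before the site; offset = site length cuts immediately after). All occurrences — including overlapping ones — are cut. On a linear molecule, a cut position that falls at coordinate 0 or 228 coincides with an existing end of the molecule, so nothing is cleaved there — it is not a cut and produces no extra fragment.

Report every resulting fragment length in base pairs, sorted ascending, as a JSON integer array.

[5,5,5,8,8,10,10,10,10,10,13,13,14,16,18,19,20,34]

Site scan:
  UxaVI TCCGTC/6: at [66, 74, 94, 109, 164] ⇒ [72, 80, 100, 115, 170]
  EstIX ATTTTAGC/4: at [1, 48, 86, 101, 139, 219] ⇒ [5, 52, 90, 105, 143, 223]
  TgoX GTTTCGGA/4: at [35, 129, 152, 185, 195, 203] ⇒ [39, 133, 156, 189, 199, 207]

Pooled cuts: [5, 39, 52, 72, 80, 90, 100, 105, 115, 133, 143, 156, 170, 189, 199, 207, 223]

Fragments:
  [0,5): 5 bp
  [5,39): 34 bp
  [39,52): 13 bp
  [52,72): 20 bp
  [72,80): 8 bp
  [80,90): 10 bp
  [90,100): 10 bp
  [100,105): 5 bp
  [105,115): 10 bp
  [115,133): 18 bp
  [133,143): 10 bp
  [143,156): 13 bp
  [156,170): 14 bp
  [170,189): 19 bp
  [189,199): 10 bp
  [199,207): 8 bp
  [207,223): 16 bp
  [223,228): 5 bp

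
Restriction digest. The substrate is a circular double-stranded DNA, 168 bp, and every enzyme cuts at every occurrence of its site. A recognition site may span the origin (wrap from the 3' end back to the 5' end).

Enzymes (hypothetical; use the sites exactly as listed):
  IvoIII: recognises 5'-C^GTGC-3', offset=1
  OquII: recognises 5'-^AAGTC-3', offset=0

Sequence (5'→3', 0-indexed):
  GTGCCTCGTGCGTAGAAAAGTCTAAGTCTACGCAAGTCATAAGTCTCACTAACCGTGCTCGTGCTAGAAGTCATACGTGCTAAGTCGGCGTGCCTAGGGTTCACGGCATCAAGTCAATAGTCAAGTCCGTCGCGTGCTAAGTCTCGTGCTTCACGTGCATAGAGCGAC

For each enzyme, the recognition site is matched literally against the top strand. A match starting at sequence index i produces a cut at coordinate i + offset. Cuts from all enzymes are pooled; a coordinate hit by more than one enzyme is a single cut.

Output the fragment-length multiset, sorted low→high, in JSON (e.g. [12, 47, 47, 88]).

Scan for sites:
  IvoIII (CGTGC, off=1): starts [6, 53, 59, 75, 88, 132, 144, 153, 167] → cuts [0, 7, 54, 60, 76, 89, 133, 145, 154]
  OquII (AAGTC, off=0): starts [17, 23, 33, 40, 67, 81, 110, 122, 138] → cuts [17, 23, 33, 40, 67, 81, 110, 122, 138]

All cut coordinates (distinct, sorted): [0, 7, 17, 23, 33, 40, 54, 60, 67, 76, 81, 89, 110, 122, 133, 138, 145, 154]

Fragments:
  0→7: 7 bp
  7→17: 10 bp
  17→23: 6 bp
  23→33: 10 bp
  33→40: 7 bp
  40→54: 14 bp
  54→60: 6 bp
  60→67: 7 bp
  67→76: 9 bp
  76→81: 5 bp
  81→89: 8 bp
  89→110: 21 bp
  110→122: 12 bp
  122→133: 11 bp
  133→138: 5 bp
  138→145: 7 bp
  145→154: 9 bp
  154→0 (wrap): 168-154+0 = 14 bp

[5,5,6,6,7,7,7,7,8,9,9,10,10,11,12,14,14,21]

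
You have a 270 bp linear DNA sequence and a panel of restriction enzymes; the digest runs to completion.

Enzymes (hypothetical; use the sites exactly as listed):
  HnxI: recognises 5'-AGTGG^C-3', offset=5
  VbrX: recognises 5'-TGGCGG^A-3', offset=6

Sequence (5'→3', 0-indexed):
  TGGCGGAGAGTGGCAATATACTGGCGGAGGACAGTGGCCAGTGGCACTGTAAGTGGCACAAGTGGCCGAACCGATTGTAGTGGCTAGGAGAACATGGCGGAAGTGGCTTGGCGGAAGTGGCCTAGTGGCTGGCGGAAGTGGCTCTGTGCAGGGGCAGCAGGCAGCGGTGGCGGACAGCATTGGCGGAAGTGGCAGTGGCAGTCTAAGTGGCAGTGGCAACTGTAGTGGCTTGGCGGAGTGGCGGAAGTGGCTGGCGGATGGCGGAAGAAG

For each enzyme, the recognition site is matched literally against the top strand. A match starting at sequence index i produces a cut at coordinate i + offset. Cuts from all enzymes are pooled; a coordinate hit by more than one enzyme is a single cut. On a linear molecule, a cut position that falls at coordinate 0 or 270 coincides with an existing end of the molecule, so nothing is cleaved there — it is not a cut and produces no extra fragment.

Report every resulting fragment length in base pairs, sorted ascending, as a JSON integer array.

Site scan:
  HnxI (AGTGGC, off=5): starts [8, 32, 39, 51, 60, 78, 101, 115, 123, 136, 187, 193, 205, 211, 223, 236, 245] → cuts [13, 37, 44, 56, 65, 83, 106, 120, 128, 141, 192, 198, 210, 216, 228, 241, 250]
  VbrX (TGGCGGA, off=6): starts [0, 21, 94, 108, 129, 167, 180, 230, 238, 251, 258] → cuts [6, 27, 100, 114, 135, 173, 186, 236, 244, 257, 264]

All cut coordinates (distinct, sorted): [6, 13, 27, 37, 44, 56, 65, 83, 100, 106, 114, 120, 128, 135, 141, 173, 186, 192, 198, 210, 216, 228, 236, 241, 244, 250, 257, 264]

Fragment lengths:
  [0,6): 6 bp
  [6,13): 7 bp
  [13,27): 14 bp
  [27,37): 10 bp
  [37,44): 7 bp
  [44,56): 12 bp
  [56,65): 9 bp
  [65,83): 18 bp
  [83,100): 17 bp
  [100,106): 6 bp
  [106,114): 8 bp
  [114,120): 6 bp
  [120,128): 8 bp
  [128,135): 7 bp
  [135,141): 6 bp
  [141,173): 32 bp
  [173,186): 13 bp
  [186,192): 6 bp
  [192,198): 6 bp
  [198,210): 12 bp
  [210,216): 6 bp
  [216,228): 12 bp
  [228,236): 8 bp
  [236,241): 5 bp
  [241,244): 3 bp
  [244,250): 6 bp
  [250,257): 7 bp
  [257,264): 7 bp
  [264,270): 6 bp

[3,5,6,6,6,6,6,6,6,6,6,7,7,7,7,7,8,8,8,9,10,12,12,12,13,14,17,18,32]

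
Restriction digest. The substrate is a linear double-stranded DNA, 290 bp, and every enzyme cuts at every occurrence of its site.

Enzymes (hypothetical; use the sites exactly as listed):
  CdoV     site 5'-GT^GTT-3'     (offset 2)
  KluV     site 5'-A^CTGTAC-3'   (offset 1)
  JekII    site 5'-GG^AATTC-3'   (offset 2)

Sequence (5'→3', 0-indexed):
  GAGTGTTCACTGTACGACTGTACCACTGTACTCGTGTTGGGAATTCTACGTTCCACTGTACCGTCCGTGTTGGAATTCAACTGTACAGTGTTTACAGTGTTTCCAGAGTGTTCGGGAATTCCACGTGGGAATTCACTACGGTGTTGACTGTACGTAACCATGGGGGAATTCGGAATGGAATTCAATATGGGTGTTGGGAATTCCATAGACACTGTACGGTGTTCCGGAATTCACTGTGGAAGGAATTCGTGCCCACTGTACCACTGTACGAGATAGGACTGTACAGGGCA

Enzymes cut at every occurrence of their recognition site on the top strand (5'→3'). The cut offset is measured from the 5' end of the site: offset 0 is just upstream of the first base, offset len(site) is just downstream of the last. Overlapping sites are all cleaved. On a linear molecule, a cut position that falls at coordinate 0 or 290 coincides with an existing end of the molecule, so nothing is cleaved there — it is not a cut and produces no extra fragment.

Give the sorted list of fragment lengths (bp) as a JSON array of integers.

Per-enzyme occurrences:
  CdoV GTGTT/2: at [2, 33, 66, 87, 96, 107, 140, 190, 218] ⇒ [4, 35, 68, 89, 98, 109, 142, 192, 220]
  KluV ACTGTAC/1: at [8, 16, 24, 54, 79, 146, 210, 254, 262, 277] ⇒ [9, 17, 25, 55, 80, 147, 211, 255, 263, 278]
  JekII GGAATTC/2: at [39, 71, 114, 127, 164, 176, 196, 225, 241] ⇒ [41, 73, 116, 129, 166, 178, 198, 227, 243]

All cut coordinates (distinct, sorted): [4, 9, 17, 25, 35, 41, 55, 68, 73, 80, 89, 98, 109, 116, 129, 142, 147, 166, 178, 192, 198, 211, 220, 227, 243, 255, 263, 278]

Fragment lengths:
  [0,4): 4 bp
  [4,9): 5 bp
  [9,17): 8 bp
  [17,25): 8 bp
  [25,35): 10 bp
  [35,41): 6 bp
  [41,55): 14 bp
  [55,68): 13 bp
  [68,73): 5 bp
  [73,80): 7 bp
  [80,89): 9 bp
  [89,98): 9 bp
  [98,109): 11 bp
  [109,116): 7 bp
  [116,129): 13 bp
  [129,142): 13 bp
  [142,147): 5 bp
  [147,166): 19 bp
  [166,178): 12 bp
  [178,192): 14 bp
  [192,198): 6 bp
  [198,211): 13 bp
  [211,220): 9 bp
  [220,227): 7 bp
  [227,243): 16 bp
  [243,255): 12 bp
  [255,263): 8 bp
  [263,278): 15 bp
  [278,290): 12 bp

[4,5,5,5,6,6,7,7,7,8,8,8,9,9,9,10,11,12,12,12,13,13,13,13,14,14,15,16,19]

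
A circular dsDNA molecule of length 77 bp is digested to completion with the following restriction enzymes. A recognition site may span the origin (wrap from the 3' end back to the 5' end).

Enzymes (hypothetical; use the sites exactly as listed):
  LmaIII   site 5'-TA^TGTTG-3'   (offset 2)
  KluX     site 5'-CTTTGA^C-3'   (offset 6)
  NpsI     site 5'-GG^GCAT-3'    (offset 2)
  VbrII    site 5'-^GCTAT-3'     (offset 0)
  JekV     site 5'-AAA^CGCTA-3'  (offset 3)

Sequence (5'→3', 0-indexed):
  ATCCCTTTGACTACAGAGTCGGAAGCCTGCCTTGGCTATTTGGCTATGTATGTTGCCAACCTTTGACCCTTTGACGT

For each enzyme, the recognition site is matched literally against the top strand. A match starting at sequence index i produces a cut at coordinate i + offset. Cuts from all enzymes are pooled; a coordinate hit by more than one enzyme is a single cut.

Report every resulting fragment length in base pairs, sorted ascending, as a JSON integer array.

Per-enzyme occurrences:
  LmaIII (TATGTTG, off=2): starts [48] → cuts [50]
  KluX (CTTTGAC, off=6): starts [4, 60, 68] → cuts [10, 66, 74]
  NpsI (GGGCAT, off=2): no sites
  VbrII (GCTAT, off=0): starts [34, 42] → cuts [34, 42]
  JekV (AAACGCTA, off=3): no sites

All cut coordinates (distinct, sorted): [10, 34, 42, 50, 66, 74]

Fragments:
  10→34: 24 bp
  34→42: 8 bp
  42→50: 8 bp
  50→66: 16 bp
  66→74: 8 bp
  74→10 (wrap): 77-74+10 = 13 bp

[8,8,8,13,16,24]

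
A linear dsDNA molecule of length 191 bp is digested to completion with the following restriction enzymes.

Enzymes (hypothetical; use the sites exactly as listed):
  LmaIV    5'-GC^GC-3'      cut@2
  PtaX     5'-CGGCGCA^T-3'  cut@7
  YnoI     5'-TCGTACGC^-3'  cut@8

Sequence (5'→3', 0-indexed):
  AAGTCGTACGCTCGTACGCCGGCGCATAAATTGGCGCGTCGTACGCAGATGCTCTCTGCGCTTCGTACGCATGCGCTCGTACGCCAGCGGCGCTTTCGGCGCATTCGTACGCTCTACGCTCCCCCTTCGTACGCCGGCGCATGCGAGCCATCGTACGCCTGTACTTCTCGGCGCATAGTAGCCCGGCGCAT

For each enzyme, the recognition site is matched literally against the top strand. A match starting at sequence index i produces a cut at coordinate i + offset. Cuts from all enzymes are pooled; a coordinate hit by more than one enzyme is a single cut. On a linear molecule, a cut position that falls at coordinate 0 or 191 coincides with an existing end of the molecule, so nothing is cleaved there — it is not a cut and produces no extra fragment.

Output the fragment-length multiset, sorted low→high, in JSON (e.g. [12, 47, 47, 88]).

[1,3,3,3,3,3,4,4,4,7,8,9,9,9,10,11,11,11,12,13,14,17,22]

Scan for sites:
  LmaIV (GCGC, off=2): starts [21, 33, 57, 72, 89, 98, 136, 170, 185] → cuts [23, 35, 59, 74, 91, 100, 138, 172, 187]
  PtaX (CGGCGCAT, off=7): starts [19, 96, 134, 168, 183] → cuts [26, 103, 141, 175, 190]
  YnoI (TCGTACGC, off=8): starts [3, 11, 38, 62, 76, 104, 126, 150] → cuts [11, 19, 46, 70, 84, 112, 134, 158]

Pooled cuts: [11, 19, 23, 26, 35, 46, 59, 70, 74, 84, 91, 100, 103, 112, 134, 138, 141, 158, 172, 175, 187, 190]

Fragment lengths:
  [0,11): 11 bp
  [11,19): 8 bp
  [19,23): 4 bp
  [23,26): 3 bp
  [26,35): 9 bp
  [35,46): 11 bp
  [46,59): 13 bp
  [59,70): 11 bp
  [70,74): 4 bp
  [74,84): 10 bp
  [84,91): 7 bp
  [91,100): 9 bp
  [100,103): 3 bp
  [103,112): 9 bp
  [112,134): 22 bp
  [134,138): 4 bp
  [138,141): 3 bp
  [141,158): 17 bp
  [158,172): 14 bp
  [172,175): 3 bp
  [175,187): 12 bp
  [187,190): 3 bp
  [190,191): 1 bp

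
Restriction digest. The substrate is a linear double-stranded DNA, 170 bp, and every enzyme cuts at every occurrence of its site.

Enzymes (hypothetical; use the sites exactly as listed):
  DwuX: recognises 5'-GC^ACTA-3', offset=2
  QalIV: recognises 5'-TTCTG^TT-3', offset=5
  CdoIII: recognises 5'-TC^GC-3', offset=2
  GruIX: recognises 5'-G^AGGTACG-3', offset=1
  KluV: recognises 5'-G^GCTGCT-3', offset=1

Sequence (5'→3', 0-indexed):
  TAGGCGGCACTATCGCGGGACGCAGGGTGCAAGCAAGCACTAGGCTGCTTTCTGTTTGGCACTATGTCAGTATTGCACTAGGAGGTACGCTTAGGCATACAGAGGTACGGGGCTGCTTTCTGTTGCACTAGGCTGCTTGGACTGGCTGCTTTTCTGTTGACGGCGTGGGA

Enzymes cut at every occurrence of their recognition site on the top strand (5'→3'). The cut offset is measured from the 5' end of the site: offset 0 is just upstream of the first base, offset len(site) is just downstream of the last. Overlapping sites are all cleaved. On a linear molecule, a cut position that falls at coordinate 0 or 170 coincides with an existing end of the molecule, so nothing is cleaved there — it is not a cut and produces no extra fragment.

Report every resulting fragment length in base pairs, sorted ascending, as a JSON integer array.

Per-enzyme occurrences:
  DwuX (GCACTA, off=2): starts [6, 36, 58, 74, 124] → cuts [8, 38, 60, 76, 126]
  QalIV (TTCTGTT, off=5): starts [49, 117, 151] → cuts [54, 122, 156]
  CdoIII (TCGC, off=2): starts [12] → cuts [14]
  GruIX (GAGGTACG, off=1): starts [81, 101] → cuts [82, 102]
  KluV (GGCTGCT, off=1): starts [42, 110, 130, 143] → cuts [43, 111, 131, 144]

Pooled cuts: [8, 14, 38, 43, 54, 60, 76, 82, 102, 111, 122, 126, 131, 144, 156]

Fragment lengths:
  [0,8): 8 bp
  [8,14): 6 bp
  [14,38): 24 bp
  [38,43): 5 bp
  [43,54): 11 bp
  [54,60): 6 bp
  [60,76): 16 bp
  [76,82): 6 bp
  [82,102): 20 bp
  [102,111): 9 bp
  [111,122): 11 bp
  [122,126): 4 bp
  [126,131): 5 bp
  [131,144): 13 bp
  [144,156): 12 bp
  [156,170): 14 bp

[4,5,5,6,6,6,8,9,11,11,12,13,14,16,20,24]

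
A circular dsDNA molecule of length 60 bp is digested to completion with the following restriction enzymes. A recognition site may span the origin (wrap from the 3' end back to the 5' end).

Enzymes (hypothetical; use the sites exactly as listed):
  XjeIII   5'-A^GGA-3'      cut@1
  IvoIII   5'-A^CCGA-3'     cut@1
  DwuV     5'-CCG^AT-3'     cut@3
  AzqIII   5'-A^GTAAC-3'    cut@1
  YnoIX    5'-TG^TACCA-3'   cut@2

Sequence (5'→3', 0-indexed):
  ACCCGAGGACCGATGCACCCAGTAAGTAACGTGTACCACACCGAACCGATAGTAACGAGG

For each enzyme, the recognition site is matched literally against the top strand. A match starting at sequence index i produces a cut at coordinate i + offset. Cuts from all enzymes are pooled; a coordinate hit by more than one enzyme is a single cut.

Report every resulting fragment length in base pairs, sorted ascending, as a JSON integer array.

[3,3,3,3,5,7,7,8,8,13]

Site scan:
  XjeIII (AGGA, off=1): starts [5, 57] → cuts [6, 58]
  IvoIII (ACCGA, off=1): starts [8, 39, 44] → cuts [9, 40, 45]
  DwuV (CCGAT, off=3): starts [9, 45] → cuts [12, 48]
  AzqIII (AGTAAC, off=1): starts [24, 50] → cuts [25, 51]
  YnoIX (TGTACCA, off=2): starts [31] → cuts [33]

All cut coordinates (distinct, sorted): [6, 9, 12, 25, 33, 40, 45, 48, 51, 58]

Fragment lengths:
  6→9: 3 bp
  9→12: 3 bp
  12→25: 13 bp
  25→33: 8 bp
  33→40: 7 bp
  40→45: 5 bp
  45→48: 3 bp
  48→51: 3 bp
  51→58: 7 bp
  58→6 (wrap): 60-58+6 = 8 bp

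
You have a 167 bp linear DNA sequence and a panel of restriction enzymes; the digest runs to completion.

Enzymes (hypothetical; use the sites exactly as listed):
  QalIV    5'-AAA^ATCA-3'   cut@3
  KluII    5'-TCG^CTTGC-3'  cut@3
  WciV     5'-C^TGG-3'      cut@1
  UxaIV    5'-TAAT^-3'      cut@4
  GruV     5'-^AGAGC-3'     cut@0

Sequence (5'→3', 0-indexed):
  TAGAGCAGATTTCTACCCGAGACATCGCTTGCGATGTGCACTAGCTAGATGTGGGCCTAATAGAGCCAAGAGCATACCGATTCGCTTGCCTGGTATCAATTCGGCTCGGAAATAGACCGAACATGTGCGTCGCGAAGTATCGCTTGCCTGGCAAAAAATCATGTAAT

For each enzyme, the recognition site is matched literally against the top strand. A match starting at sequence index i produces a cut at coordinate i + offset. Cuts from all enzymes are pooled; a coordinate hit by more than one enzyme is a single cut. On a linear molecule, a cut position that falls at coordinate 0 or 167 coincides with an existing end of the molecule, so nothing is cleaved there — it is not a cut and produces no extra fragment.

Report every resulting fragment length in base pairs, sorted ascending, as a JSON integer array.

[1,6,6,7,9,10,16,26,34,52]

Per-enzyme occurrences:
  QalIV (AAAATCA, off=3): starts [154] → cuts [157]
  KluII (TCGCTTGC, off=3): starts [24, 81, 139] → cuts [27, 84, 142]
  WciV (CTGG, off=1): starts [89, 147] → cuts [90, 148]
  UxaIV (TAAT, off=4): starts [57, 163] → cuts [61] (position 167 is a terminus of the linear molecule — no cut)
  GruV (AGAGC, off=0): starts [1, 61, 68] → cuts [1, 61, 68]

Pooled cuts: [1, 27, 61, 68, 84, 90, 142, 148, 157]

Fragments:
  [0,1): 1 bp
  [1,27): 26 bp
  [27,61): 34 bp
  [61,68): 7 bp
  [68,84): 16 bp
  [84,90): 6 bp
  [90,142): 52 bp
  [142,148): 6 bp
  [148,157): 9 bp
  [157,167): 10 bp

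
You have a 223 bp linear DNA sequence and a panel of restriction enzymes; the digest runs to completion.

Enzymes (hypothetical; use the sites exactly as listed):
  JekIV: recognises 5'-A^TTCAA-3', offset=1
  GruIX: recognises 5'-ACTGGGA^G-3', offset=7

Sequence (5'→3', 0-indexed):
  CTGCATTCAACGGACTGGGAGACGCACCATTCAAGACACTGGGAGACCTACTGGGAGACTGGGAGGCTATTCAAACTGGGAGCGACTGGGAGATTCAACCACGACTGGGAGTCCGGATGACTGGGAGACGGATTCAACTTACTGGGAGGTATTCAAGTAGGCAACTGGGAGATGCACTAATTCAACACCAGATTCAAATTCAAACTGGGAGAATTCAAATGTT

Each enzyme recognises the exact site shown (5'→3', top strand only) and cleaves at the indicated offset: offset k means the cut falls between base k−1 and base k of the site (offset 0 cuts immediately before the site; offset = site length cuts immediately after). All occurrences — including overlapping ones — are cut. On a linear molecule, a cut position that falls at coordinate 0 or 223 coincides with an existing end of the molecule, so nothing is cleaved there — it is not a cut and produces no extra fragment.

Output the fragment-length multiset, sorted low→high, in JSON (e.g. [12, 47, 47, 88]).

[2,3,4,5,5,6,6,8,9,10,10,10,12,12,12,12,15,15,15,16,17,19]

Site scan:
  JekIV ATTCAA/1: at [4, 28, 68, 92, 131, 150, 179, 191, 197, 212] ⇒ [5, 29, 69, 93, 132, 151, 180, 192, 198, 213]
  GruIX ACTGGGAG/7: at [13, 37, 49, 57, 74, 84, 103, 119, 140, 163, 203] ⇒ [20, 44, 56, 64, 81, 91, 110, 126, 147, 170, 210]

All cut coordinates (distinct, sorted): [5, 20, 29, 44, 56, 64, 69, 81, 91, 93, 110, 126, 132, 147, 151, 170, 180, 192, 198, 210, 213]

Fragment lengths:
  [0,5): 5 bp
  [5,20): 15 bp
  [20,29): 9 bp
  [29,44): 15 bp
  [44,56): 12 bp
  [56,64): 8 bp
  [64,69): 5 bp
  [69,81): 12 bp
  [81,91): 10 bp
  [91,93): 2 bp
  [93,110): 17 bp
  [110,126): 16 bp
  [126,132): 6 bp
  [132,147): 15 bp
  [147,151): 4 bp
  [151,170): 19 bp
  [170,180): 10 bp
  [180,192): 12 bp
  [192,198): 6 bp
  [198,210): 12 bp
  [210,213): 3 bp
  [213,223): 10 bp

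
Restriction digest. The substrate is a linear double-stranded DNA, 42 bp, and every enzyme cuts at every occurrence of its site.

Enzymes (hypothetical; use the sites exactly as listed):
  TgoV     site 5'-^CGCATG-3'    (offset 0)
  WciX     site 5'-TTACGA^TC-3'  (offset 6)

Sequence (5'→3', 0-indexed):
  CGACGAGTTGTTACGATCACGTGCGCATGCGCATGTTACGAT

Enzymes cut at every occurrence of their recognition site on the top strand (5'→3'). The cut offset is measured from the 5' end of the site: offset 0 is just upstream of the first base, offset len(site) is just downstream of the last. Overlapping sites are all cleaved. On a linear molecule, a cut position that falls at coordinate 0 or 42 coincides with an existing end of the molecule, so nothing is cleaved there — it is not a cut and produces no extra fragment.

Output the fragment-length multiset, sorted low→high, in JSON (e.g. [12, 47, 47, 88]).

[6,7,13,16]

Per-enzyme occurrences:
  TgoV CGCATG/0: at [23, 29] ⇒ [23, 29]
  WciX TTACGATC/6: at [10] ⇒ [16]

All cut coordinates (distinct, sorted): [16, 23, 29]

Fragment lengths:
  [0,16): 16 bp
  [16,23): 7 bp
  [23,29): 6 bp
  [29,42): 13 bp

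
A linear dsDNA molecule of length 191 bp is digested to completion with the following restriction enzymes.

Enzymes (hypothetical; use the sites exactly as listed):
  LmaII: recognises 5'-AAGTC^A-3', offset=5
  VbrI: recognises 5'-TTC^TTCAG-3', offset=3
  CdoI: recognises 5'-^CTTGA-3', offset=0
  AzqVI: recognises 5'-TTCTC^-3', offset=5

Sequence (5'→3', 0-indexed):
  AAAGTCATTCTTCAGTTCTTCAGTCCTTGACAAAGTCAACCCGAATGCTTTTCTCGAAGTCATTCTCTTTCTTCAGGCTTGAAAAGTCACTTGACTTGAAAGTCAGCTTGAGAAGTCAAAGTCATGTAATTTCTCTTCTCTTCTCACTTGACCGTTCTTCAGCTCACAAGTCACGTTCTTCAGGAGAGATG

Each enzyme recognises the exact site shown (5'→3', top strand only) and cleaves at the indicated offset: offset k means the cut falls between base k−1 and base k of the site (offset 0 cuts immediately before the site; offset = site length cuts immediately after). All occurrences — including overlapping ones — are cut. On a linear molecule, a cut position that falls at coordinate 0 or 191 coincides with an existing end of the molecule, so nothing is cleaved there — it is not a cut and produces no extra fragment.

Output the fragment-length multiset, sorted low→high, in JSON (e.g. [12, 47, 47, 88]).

Per-enzyme occurrences:
  LmaII AAGTCA/5: at [1, 32, 56, 83, 99, 112, 118, 167] ⇒ [6, 37, 61, 88, 104, 117, 123, 172]
  VbrI TTCTTCAG/3: at [7, 15, 68, 154, 175] ⇒ [10, 18, 71, 157, 178]
  CdoI CTTGA/0: at [25, 77, 89, 94, 106, 146] ⇒ [25, 77, 89, 94, 106, 146]
  AzqVI TTCTC/5: at [50, 62, 130, 135, 140] ⇒ [55, 67, 135, 140, 145]

All cut coordinates (distinct, sorted): [6, 10, 18, 25, 37, 55, 61, 67, 71, 77, 88, 89, 94, 104, 106, 117, 123, 135, 140, 145, 146, 157, 172, 178]

Fragment lengths:
  [0,6): 6 bp
  [6,10): 4 bp
  [10,18): 8 bp
  [18,25): 7 bp
  [25,37): 12 bp
  [37,55): 18 bp
  [55,61): 6 bp
  [61,67): 6 bp
  [67,71): 4 bp
  [71,77): 6 bp
  [77,88): 11 bp
  [88,89): 1 bp
  [89,94): 5 bp
  [94,104): 10 bp
  [104,106): 2 bp
  [106,117): 11 bp
  [117,123): 6 bp
  [123,135): 12 bp
  [135,140): 5 bp
  [140,145): 5 bp
  [145,146): 1 bp
  [146,157): 11 bp
  [157,172): 15 bp
  [172,178): 6 bp
  [178,191): 13 bp

[1,1,2,4,4,5,5,5,6,6,6,6,6,6,7,8,10,11,11,11,12,12,13,15,18]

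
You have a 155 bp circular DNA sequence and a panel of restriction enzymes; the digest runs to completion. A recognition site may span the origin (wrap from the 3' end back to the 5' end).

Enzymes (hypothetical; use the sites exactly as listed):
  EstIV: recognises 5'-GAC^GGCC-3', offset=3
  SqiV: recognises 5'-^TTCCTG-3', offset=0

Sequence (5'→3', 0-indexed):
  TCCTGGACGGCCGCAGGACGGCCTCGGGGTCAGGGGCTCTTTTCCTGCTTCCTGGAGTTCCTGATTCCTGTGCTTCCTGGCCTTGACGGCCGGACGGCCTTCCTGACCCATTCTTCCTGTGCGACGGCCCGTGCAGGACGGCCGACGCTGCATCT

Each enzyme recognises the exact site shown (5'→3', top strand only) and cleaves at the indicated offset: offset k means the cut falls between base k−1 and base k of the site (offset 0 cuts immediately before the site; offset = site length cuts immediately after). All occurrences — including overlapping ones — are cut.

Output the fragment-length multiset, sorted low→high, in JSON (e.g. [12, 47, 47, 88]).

Site scan:
  EstIV GACGGCC/3: at [5, 16, 84, 92, 122, 136] ⇒ [8, 19, 87, 95, 125, 139]
  SqiV TTCCTG/0: at [41, 48, 57, 64, 73, 99, 113, 154] ⇒ [41, 48, 57, 64, 73, 99, 113, 154]

All cut coordinates (distinct, sorted): [8, 19, 41, 48, 57, 64, 73, 87, 95, 99, 113, 125, 139, 154]

Fragment lengths:
  8→19: 11 bp
  19→41: 22 bp
  41→48: 7 bp
  48→57: 9 bp
  57→64: 7 bp
  64→73: 9 bp
  73→87: 14 bp
  87→95: 8 bp
  95→99: 4 bp
  99→113: 14 bp
  113→125: 12 bp
  125→139: 14 bp
  139→154: 15 bp
  154→8 (wrap): 155-154+8 = 9 bp

[4,7,7,8,9,9,9,11,12,14,14,14,15,22]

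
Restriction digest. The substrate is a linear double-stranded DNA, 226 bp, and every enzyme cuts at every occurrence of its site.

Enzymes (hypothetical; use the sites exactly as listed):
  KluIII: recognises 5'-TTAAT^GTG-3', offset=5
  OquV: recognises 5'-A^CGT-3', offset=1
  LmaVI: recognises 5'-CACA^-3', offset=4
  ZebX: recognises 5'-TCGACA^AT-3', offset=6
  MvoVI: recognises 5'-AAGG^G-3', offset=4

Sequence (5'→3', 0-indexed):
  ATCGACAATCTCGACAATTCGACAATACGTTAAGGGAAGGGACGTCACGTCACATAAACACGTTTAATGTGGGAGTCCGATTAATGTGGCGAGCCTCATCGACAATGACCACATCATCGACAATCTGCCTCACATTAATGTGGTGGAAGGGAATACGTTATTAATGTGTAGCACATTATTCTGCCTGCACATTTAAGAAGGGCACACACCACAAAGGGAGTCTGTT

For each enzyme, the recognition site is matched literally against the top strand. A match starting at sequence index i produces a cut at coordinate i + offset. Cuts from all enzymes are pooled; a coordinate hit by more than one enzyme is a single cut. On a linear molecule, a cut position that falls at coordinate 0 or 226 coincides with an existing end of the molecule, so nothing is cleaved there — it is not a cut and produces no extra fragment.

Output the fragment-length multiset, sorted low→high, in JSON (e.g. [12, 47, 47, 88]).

[2,2,3,4,5,5,5,5,5,5,6,7,7,8,8,8,9,9,9,9,10,10,10,11,12,16,17,19]

Scan for sites:
  KluIII (TTAATGTG, off=5): starts [63, 80, 134, 160] → cuts [68, 85, 139, 165]
  OquV (ACGT, off=1): starts [26, 41, 46, 59, 154] → cuts [27, 42, 47, 60, 155]
  LmaVI (CACA, off=4): starts [50, 109, 130, 171, 187, 202, 204, 209] → cuts [54, 113, 134, 175, 191, 206, 208, 213]
  ZebX (TCGACAAT, off=6): starts [1, 10, 18, 98, 116] → cuts [7, 16, 24, 104, 122]
  MvoVI (AAGGG, off=4): starts [31, 36, 146, 197, 213] → cuts [35, 40, 150, 201, 217]

Pooled cuts: [7, 16, 24, 27, 35, 40, 42, 47, 54, 60, 68, 85, 104, 113, 122, 134, 139, 150, 155, 165, 175, 191, 201, 206, 208, 213, 217]

Fragment lengths:
  [0,7): 7 bp
  [7,16): 9 bp
  [16,24): 8 bp
  [24,27): 3 bp
  [27,35): 8 bp
  [35,40): 5 bp
  [40,42): 2 bp
  [42,47): 5 bp
  [47,54): 7 bp
  [54,60): 6 bp
  [60,68): 8 bp
  [68,85): 17 bp
  [85,104): 19 bp
  [104,113): 9 bp
  [113,122): 9 bp
  [122,134): 12 bp
  [134,139): 5 bp
  [139,150): 11 bp
  [150,155): 5 bp
  [155,165): 10 bp
  [165,175): 10 bp
  [175,191): 16 bp
  [191,201): 10 bp
  [201,206): 5 bp
  [206,208): 2 bp
  [208,213): 5 bp
  [213,217): 4 bp
  [217,226): 9 bp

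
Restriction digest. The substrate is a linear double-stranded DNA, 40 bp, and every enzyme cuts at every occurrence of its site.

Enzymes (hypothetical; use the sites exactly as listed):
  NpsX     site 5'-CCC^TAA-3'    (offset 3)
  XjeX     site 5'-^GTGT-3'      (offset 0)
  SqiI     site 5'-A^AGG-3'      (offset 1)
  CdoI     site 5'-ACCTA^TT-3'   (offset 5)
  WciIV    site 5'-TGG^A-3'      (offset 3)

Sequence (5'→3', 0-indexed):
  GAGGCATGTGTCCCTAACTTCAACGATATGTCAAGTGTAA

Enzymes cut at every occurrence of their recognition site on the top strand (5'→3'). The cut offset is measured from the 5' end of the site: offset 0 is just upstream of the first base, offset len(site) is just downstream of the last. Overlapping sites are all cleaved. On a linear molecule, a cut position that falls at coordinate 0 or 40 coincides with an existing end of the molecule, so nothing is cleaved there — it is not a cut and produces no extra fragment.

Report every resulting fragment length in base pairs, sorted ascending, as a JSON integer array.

[6,7,7,20]

Scan for sites:
  NpsX (CCCTAA, off=3): starts [11] → cuts [14]
  XjeX (GTGT, off=0): starts [7, 34] → cuts [7, 34]
  SqiI (AAGG, off=1): no sites
  CdoI (ACCTATT, off=5): no sites
  WciIV (TGGA, off=3): no sites

Pooled cuts: [7, 14, 34]

Fragment lengths:
  [0,7): 7 bp
  [7,14): 7 bp
  [14,34): 20 bp
  [34,40): 6 bp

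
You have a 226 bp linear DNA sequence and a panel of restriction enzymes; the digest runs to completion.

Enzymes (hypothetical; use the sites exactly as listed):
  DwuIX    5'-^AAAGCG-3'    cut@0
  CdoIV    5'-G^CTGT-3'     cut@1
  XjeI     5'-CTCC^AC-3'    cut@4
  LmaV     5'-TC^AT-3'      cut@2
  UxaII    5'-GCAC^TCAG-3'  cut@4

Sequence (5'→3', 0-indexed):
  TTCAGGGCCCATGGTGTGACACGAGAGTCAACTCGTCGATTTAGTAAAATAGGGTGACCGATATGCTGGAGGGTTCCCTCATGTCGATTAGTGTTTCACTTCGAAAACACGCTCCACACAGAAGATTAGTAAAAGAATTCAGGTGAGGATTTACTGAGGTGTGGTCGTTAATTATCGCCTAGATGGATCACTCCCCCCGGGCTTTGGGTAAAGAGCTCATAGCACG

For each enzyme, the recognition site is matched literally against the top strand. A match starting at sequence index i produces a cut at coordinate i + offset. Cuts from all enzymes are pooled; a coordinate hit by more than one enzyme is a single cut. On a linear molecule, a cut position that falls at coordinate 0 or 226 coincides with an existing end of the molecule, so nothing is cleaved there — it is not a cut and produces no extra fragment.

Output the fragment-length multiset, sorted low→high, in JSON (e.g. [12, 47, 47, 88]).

Scan for sites:
  DwuIX (AAAGCG, off=0): no sites
  CdoIV (GCTGT, off=1): no sites
  XjeI CTCCAC/4: at [111] ⇒ [115]
  LmaV TCAT/2: at [78, 216] ⇒ [80, 218]
  UxaII (GCACTCAG, off=4): no sites

All cut coordinates (distinct, sorted): [80, 115, 218]

Fragment lengths:
  [0,80): 80 bp
  [80,115): 35 bp
  [115,218): 103 bp
  [218,226): 8 bp

[8,35,80,103]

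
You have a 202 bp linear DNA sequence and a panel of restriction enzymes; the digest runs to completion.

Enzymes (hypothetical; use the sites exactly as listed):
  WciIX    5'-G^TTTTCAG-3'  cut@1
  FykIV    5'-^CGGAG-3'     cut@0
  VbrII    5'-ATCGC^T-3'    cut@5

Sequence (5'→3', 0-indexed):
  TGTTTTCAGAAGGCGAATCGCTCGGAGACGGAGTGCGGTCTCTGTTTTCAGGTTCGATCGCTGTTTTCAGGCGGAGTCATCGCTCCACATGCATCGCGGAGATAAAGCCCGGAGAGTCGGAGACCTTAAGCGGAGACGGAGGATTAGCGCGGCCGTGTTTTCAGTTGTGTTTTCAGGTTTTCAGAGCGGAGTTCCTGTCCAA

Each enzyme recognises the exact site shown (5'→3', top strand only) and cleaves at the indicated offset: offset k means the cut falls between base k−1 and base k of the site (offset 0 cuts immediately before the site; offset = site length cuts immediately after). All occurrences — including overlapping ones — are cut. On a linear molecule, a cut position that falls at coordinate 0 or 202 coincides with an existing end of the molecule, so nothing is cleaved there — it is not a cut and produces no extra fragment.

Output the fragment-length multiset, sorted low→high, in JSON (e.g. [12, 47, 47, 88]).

Per-enzyme occurrences:
  WciIX GTTTTCAG/1: at [1, 43, 62, 156, 168, 176] ⇒ [2, 44, 63, 157, 169, 177]
  FykIV CGGAG/0: at [22, 28, 71, 96, 109, 117, 130, 136, 186] ⇒ [22, 28, 71, 96, 109, 117, 130, 136, 186]
  VbrII ATCGCT/5: at [16, 56, 78] ⇒ [21, 61, 83]

Pooled cuts: [2, 21, 22, 28, 44, 61, 63, 71, 83, 96, 109, 117, 130, 136, 157, 169, 177, 186]

Fragment lengths:
  [0,2): 2 bp
  [2,21): 19 bp
  [21,22): 1 bp
  [22,28): 6 bp
  [28,44): 16 bp
  [44,61): 17 bp
  [61,63): 2 bp
  [63,71): 8 bp
  [71,83): 12 bp
  [83,96): 13 bp
  [96,109): 13 bp
  [109,117): 8 bp
  [117,130): 13 bp
  [130,136): 6 bp
  [136,157): 21 bp
  [157,169): 12 bp
  [169,177): 8 bp
  [177,186): 9 bp
  [186,202): 16 bp

[1,2,2,6,6,8,8,8,9,12,12,13,13,13,16,16,17,19,21]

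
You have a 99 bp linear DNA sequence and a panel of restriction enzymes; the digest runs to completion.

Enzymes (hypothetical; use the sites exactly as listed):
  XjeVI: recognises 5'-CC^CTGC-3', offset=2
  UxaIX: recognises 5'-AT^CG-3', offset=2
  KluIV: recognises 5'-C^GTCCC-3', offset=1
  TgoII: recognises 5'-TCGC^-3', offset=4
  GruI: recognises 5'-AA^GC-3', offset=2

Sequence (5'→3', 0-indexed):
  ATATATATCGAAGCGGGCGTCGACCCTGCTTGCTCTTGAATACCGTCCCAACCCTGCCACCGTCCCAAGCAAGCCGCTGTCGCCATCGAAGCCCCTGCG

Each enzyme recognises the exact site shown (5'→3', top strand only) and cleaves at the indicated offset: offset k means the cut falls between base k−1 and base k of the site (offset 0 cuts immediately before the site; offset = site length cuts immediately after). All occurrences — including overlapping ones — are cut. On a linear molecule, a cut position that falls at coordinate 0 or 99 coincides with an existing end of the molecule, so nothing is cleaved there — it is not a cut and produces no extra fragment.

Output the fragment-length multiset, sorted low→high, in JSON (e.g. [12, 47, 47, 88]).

[3,4,4,4,4,5,7,8,8,9,11,13,19]

Scan for sites:
  XjeVI (CCCTGC, off=2): starts [23, 51, 92] → cuts [25, 53, 94]
  UxaIX (ATCG, off=2): starts [6, 84] → cuts [8, 86]
  KluIV (CGTCCC, off=1): starts [43, 60] → cuts [44, 61]
  TgoII (TCGC, off=4): starts [79] → cuts [83]
  GruI (AAGC, off=2): starts [10, 66, 70, 88] → cuts [12, 68, 72, 90]

Pooled cuts: [8, 12, 25, 44, 53, 61, 68, 72, 83, 86, 90, 94]

Fragment lengths:
  [0,8): 8 bp
  [8,12): 4 bp
  [12,25): 13 bp
  [25,44): 19 bp
  [44,53): 9 bp
  [53,61): 8 bp
  [61,68): 7 bp
  [68,72): 4 bp
  [72,83): 11 bp
  [83,86): 3 bp
  [86,90): 4 bp
  [90,94): 4 bp
  [94,99): 5 bp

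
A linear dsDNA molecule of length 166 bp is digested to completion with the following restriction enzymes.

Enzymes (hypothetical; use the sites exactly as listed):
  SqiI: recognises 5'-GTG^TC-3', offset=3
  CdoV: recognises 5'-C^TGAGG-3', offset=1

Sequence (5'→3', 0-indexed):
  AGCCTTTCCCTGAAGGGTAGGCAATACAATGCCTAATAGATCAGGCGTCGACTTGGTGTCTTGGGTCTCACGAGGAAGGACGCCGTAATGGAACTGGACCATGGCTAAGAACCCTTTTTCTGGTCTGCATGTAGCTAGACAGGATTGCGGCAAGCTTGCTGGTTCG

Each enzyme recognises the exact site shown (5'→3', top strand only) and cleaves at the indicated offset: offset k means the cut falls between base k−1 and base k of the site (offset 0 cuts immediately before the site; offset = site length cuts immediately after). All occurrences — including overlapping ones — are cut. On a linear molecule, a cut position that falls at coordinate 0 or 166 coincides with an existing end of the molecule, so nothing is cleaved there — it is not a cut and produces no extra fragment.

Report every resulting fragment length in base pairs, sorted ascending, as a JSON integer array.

Per-enzyme occurrences:
  SqiI (GTGTC, off=3): starts [55] → cuts [58]
  CdoV (CTGAGG, off=1): no sites

Pooled cuts: [58]

Fragments:
  [0,58): 58 bp
  [58,166): 108 bp

[58,108]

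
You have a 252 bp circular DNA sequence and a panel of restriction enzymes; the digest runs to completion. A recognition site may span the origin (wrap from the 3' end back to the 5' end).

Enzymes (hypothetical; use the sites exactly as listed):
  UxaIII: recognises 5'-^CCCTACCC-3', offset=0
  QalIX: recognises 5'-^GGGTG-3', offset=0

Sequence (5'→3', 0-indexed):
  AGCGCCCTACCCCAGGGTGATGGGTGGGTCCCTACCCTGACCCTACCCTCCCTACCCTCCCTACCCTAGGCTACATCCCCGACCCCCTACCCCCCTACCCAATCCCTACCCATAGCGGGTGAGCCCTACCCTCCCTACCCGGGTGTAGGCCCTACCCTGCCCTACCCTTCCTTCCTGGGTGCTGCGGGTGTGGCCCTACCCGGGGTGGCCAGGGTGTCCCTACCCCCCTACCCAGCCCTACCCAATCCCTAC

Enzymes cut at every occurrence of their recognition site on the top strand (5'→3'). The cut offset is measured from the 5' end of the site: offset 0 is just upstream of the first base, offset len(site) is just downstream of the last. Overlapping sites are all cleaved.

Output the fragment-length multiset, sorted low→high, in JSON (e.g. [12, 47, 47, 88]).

[6,7,7,8,8,8,8,8,9,9,9,9,9,9,9,10,10,10,11,11,13,17,21,26]

Scan for sites:
  UxaIII CCCTACCC/0: at [4, 29, 40, 49, 58, 84, 92, 103, 123, 132, 149, 159, 193, 217, 225, 235] ⇒ [4, 29, 40, 49, 58, 84, 92, 103, 123, 132, 149, 159, 193, 217, 225, 235]
  QalIX GGGTG/0: at [14, 21, 116, 140, 176, 185, 202, 211] ⇒ [14, 21, 116, 140, 176, 185, 202, 211]

All cut coordinates (distinct, sorted): [4, 14, 21, 29, 40, 49, 58, 84, 92, 103, 116, 123, 132, 140, 149, 159, 176, 185, 193, 202, 211, 217, 225, 235]

Fragment lengths:
  4→14: 10 bp
  14→21: 7 bp
  21→29: 8 bp
  29→40: 11 bp
  40→49: 9 bp
  49→58: 9 bp
  58→84: 26 bp
  84→92: 8 bp
  92→103: 11 bp
  103→116: 13 bp
  116→123: 7 bp
  123→132: 9 bp
  132→140: 8 bp
  140→149: 9 bp
  149→159: 10 bp
  159→176: 17 bp
  176→185: 9 bp
  185→193: 8 bp
  193→202: 9 bp
  202→211: 9 bp
  211→217: 6 bp
  217→225: 8 bp
  225→235: 10 bp
  235→4 (wrap): 252-235+4 = 21 bp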